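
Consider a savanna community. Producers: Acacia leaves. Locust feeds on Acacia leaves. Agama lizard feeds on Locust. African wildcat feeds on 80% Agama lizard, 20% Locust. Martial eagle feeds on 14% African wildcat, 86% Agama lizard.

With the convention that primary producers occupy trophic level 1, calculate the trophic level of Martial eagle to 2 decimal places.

Locust: 1 + 1 = 2
Agama lizard: 1 + 2 = 3
African wildcat: 1 + (0.8×3 + 0.2×2) = 3.8
Martial eagle: 1 + (0.14×3.8 + 0.86×3) = 4.112

4.11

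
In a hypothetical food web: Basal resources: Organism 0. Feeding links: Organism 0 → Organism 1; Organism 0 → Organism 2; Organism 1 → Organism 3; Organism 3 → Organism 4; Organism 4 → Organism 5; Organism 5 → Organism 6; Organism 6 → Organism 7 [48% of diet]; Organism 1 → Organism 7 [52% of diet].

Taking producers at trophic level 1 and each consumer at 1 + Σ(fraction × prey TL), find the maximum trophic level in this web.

Organism 1: 1 + 1 = 2
Organism 2: 1 + 1 = 2
Organism 3: 1 + 2 = 3
Organism 4: 1 + 3 = 4
Organism 5: 1 + 4 = 5
Organism 6: 1 + 5 = 6
Organism 7: 1 + (0.48×6 + 0.52×2) = 4.92

6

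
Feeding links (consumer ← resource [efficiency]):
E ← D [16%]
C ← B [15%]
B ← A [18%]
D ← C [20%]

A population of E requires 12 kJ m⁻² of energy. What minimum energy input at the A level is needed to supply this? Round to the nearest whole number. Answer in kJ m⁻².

13889 kJ m⁻²

Cumulative transfer efficiency: 0.18 × 0.15 × 0.2 × 0.16 = 0.000864
A energy = 12 / 0.000864 = 13889 kJ m⁻²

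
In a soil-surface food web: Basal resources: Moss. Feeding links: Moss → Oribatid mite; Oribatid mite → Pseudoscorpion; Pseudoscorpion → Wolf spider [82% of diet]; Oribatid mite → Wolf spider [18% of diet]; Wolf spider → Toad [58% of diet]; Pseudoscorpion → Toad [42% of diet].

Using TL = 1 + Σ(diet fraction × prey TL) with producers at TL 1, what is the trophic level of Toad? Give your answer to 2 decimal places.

Oribatid mite: 1 + 1 = 2
Pseudoscorpion: 1 + 2 = 3
Wolf spider: 1 + (0.82×3 + 0.18×2) = 3.82
Toad: 1 + (0.58×3.82 + 0.42×3) = 4.4756

4.48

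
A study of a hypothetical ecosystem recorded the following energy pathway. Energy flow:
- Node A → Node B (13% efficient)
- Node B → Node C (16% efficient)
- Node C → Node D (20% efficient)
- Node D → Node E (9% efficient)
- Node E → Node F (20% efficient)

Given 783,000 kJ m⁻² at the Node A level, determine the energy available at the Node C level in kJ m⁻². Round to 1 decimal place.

Node B: 783000 × 0.13 = 101790 kJ m⁻²
Node C: 101790 × 0.16 = 16286.4 kJ m⁻²

16286.4 kJ m⁻²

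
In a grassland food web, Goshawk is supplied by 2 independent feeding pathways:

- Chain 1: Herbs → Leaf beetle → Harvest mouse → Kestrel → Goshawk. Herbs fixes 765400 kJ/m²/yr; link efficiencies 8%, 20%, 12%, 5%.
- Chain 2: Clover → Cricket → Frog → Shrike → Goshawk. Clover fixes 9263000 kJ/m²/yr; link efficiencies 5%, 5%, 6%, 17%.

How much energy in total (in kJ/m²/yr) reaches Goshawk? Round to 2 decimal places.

Chain 1: 765400 × 0.08 × 0.2 × 0.12 × 0.05 = 73.4784 kJ/m²/yr
Chain 2: 9263000 × 0.05 × 0.05 × 0.06 × 0.17 = 236.2065 kJ/m²/yr
Total at Goshawk: 73.4784 + 236.2065 = 309.6849 kJ/m²/yr

309.68 kJ/m²/yr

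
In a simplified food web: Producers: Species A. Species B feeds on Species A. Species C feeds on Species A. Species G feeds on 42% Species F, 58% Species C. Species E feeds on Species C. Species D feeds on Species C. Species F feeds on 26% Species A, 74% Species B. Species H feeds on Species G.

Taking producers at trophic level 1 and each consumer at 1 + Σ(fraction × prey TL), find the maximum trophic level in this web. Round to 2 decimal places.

4.31

Species B: 1 + 1 = 2
Species C: 1 + 1 = 2
Species D: 1 + 2 = 3
Species E: 1 + 2 = 3
Species F: 1 + (0.26×1 + 0.74×2) = 2.74
Species G: 1 + (0.42×2.74 + 0.58×2) = 3.3108
Species H: 1 + 3.3108 = 4.3108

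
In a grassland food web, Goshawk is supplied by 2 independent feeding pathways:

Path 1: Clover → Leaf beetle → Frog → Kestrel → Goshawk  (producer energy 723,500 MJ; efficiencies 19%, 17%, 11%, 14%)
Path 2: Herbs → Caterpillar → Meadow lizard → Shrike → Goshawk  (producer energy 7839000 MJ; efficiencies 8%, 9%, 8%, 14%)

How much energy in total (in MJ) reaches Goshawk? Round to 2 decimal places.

Path 1: 723500 × 0.19 × 0.17 × 0.11 × 0.14 = 359.88337 MJ
Path 2: 7839000 × 0.08 × 0.09 × 0.08 × 0.14 = 632.13696 MJ
Total at Goshawk: 359.88337 + 632.13696 = 992.02033 MJ

992.02 MJ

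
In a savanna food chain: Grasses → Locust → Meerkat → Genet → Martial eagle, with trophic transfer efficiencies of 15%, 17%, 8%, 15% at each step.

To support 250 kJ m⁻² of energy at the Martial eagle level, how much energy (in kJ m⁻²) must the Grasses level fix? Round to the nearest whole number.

816993 kJ m⁻²

Cumulative transfer efficiency: 0.15 × 0.17 × 0.08 × 0.15 = 0.000306
Grasses energy = 250 / 0.000306 = 816993 kJ m⁻²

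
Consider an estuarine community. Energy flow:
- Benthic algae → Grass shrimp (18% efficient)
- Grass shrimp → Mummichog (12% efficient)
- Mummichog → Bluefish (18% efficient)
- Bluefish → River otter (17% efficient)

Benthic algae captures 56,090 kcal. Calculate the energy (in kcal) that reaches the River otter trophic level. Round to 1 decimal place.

37.1 kcal

Grass shrimp: 56090 × 0.18 = 10096.2 kcal
Mummichog: 10096.2 × 0.12 = 1211.544 kcal
Bluefish: 1211.544 × 0.18 = 218.07792 kcal
River otter: 218.07792 × 0.17 = 37.0732464 kcal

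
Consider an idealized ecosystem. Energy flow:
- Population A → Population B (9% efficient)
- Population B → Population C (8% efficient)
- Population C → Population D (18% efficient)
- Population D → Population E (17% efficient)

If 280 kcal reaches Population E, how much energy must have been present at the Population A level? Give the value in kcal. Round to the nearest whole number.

1270879 kcal

Cumulative transfer efficiency: 0.09 × 0.08 × 0.18 × 0.17 = 0.00022032
Population A energy = 280 / 0.00022032 = 1270879 kcal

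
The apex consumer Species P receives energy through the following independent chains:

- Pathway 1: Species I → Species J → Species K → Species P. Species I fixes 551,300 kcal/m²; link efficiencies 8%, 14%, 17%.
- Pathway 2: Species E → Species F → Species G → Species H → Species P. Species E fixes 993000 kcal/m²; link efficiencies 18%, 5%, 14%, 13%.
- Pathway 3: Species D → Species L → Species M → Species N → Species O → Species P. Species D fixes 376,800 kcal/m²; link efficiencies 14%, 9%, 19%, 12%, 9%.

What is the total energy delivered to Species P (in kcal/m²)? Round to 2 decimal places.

1222.07 kcal/m²

Pathway 1: 551300 × 0.08 × 0.14 × 0.17 = 1049.6752 kcal/m²
Pathway 2: 993000 × 0.18 × 0.05 × 0.14 × 0.13 = 162.6534 kcal/m²
Pathway 3: 376800 × 0.14 × 0.09 × 0.19 × 0.12 × 0.09 = 9.74223936 kcal/m²
Total at Species P: 1049.6752 + 162.6534 + 9.74223936 = 1222.07083936 kcal/m²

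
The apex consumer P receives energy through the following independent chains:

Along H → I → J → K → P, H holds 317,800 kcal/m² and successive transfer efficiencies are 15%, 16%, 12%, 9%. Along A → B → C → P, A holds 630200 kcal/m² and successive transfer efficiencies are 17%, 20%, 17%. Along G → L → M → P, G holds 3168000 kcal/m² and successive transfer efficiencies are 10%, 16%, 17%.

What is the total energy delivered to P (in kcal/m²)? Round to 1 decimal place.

12341.9 kcal/m²

Via H: 317800 × 0.15 × 0.16 × 0.12 × 0.09 = 82.37376 kcal/m²
Via A: 630200 × 0.17 × 0.2 × 0.17 = 3642.556 kcal/m²
Via G: 3168000 × 0.1 × 0.16 × 0.17 = 8616.96 kcal/m²
Total at P: 82.37376 + 3642.556 + 8616.96 = 12341.88976 kcal/m²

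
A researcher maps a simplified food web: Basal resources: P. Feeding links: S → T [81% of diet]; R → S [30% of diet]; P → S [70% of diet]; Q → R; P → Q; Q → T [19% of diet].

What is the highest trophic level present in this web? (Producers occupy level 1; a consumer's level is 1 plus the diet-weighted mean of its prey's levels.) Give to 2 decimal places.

Q: 1 + 1 = 2
R: 1 + 2 = 3
S: 1 + (0.7×1 + 0.3×3) = 2.6
T: 1 + (0.19×2 + 0.81×2.6) = 3.486

3.49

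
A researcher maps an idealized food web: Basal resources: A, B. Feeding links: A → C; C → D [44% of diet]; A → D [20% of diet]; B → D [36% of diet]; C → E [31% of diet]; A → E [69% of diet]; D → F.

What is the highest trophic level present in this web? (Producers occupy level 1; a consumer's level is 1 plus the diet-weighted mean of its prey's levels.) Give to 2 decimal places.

3.44

C: 1 + 1 = 2
D: 1 + (0.44×2 + 0.2×1 + 0.36×1) = 2.44
E: 1 + (0.31×2 + 0.69×1) = 2.31
F: 1 + 2.44 = 3.44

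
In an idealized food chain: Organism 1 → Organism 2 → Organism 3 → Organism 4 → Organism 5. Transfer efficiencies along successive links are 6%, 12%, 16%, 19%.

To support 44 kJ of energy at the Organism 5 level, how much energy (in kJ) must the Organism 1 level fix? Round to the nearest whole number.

Cumulative transfer efficiency: 0.06 × 0.12 × 0.16 × 0.19 = 0.00021888
Organism 1 energy = 44 / 0.00021888 = 201023 kJ

201023 kJ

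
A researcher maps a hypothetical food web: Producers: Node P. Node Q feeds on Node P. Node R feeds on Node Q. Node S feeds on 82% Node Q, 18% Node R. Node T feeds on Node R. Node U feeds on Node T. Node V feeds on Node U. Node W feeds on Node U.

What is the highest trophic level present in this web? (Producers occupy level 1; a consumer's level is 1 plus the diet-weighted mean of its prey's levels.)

Node Q: 1 + 1 = 2
Node R: 1 + 2 = 3
Node S: 1 + (0.82×2 + 0.18×3) = 3.18
Node T: 1 + 3 = 4
Node U: 1 + 4 = 5
Node V: 1 + 5 = 6
Node W: 1 + 5 = 6

6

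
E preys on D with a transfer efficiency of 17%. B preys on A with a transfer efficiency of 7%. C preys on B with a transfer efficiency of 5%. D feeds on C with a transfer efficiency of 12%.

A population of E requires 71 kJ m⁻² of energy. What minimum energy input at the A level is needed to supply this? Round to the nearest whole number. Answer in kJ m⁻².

994398 kJ m⁻²

Cumulative transfer efficiency: 0.07 × 0.05 × 0.12 × 0.17 = 0.0000714
A energy = 71 / 0.0000714 = 994398 kJ m⁻²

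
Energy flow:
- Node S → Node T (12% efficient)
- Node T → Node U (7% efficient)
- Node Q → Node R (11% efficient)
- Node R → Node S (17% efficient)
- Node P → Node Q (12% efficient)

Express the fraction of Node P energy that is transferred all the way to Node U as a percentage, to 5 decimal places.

0.00188%

Product of link efficiencies: 0.12 × 0.11 × 0.17 × 0.12 × 0.07 = 0.0000188496
As a percentage: 0.0000188496 × 100 = 0.00188%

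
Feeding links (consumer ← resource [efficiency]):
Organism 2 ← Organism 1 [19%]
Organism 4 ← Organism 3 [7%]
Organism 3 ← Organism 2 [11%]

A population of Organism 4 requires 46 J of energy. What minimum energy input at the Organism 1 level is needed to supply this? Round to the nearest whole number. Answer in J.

Cumulative transfer efficiency: 0.19 × 0.11 × 0.07 = 0.001463
Organism 1 energy = 46 / 0.001463 = 31442 J

31442 J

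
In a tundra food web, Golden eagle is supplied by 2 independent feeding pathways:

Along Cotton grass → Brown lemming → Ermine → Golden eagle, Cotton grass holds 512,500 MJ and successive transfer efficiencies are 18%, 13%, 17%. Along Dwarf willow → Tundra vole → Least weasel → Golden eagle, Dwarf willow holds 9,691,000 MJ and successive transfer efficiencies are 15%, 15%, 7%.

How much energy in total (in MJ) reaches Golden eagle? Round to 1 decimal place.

Via Cotton grass: 512500 × 0.18 × 0.13 × 0.17 = 2038.725 MJ
Via Dwarf willow: 9691000 × 0.15 × 0.15 × 0.07 = 15263.325 MJ
Total at Golden eagle: 2038.725 + 15263.325 = 17302.05 MJ

17302.1 MJ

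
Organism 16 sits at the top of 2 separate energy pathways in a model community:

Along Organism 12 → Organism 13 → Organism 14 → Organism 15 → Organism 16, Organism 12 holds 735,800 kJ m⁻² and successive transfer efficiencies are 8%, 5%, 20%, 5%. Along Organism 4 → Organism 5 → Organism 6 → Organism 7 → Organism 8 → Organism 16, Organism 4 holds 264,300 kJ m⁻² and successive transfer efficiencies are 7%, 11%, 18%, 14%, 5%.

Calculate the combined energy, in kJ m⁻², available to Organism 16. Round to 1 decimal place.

32.0 kJ m⁻²

Via Organism 12: 735800 × 0.08 × 0.05 × 0.2 × 0.05 = 29.432 kJ m⁻²
Via Organism 4: 264300 × 0.07 × 0.11 × 0.18 × 0.14 × 0.05 = 2.5642386 kJ m⁻²
Total at Organism 16: 29.432 + 2.5642386 = 31.9962386 kJ m⁻²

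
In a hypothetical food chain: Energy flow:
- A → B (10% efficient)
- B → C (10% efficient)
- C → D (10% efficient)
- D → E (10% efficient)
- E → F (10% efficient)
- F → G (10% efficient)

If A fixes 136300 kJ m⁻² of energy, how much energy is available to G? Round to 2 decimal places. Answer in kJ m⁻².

0.14 kJ m⁻²

B: 136300 × 0.1 = 13630 kJ m⁻²
C: 13630 × 0.1 = 1363 kJ m⁻²
D: 1363 × 0.1 = 136.3 kJ m⁻²
E: 136.3 × 0.1 = 13.63 kJ m⁻²
F: 13.63 × 0.1 = 1.363 kJ m⁻²
G: 1.363 × 0.1 = 0.1363 kJ m⁻²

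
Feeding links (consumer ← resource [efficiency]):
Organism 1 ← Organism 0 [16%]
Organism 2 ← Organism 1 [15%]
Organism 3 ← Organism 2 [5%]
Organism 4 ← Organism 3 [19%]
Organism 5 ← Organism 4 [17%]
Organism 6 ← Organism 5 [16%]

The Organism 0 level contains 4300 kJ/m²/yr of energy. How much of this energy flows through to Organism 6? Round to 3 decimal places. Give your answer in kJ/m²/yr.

Organism 1: 4300 × 0.16 = 688 kJ/m²/yr
Organism 2: 688 × 0.15 = 103.2 kJ/m²/yr
Organism 3: 103.2 × 0.05 = 5.16 kJ/m²/yr
Organism 4: 5.16 × 0.19 = 0.9804 kJ/m²/yr
Organism 5: 0.9804 × 0.17 = 0.166668 kJ/m²/yr
Organism 6: 0.166668 × 0.16 = 0.02666688 kJ/m²/yr

0.027 kJ/m²/yr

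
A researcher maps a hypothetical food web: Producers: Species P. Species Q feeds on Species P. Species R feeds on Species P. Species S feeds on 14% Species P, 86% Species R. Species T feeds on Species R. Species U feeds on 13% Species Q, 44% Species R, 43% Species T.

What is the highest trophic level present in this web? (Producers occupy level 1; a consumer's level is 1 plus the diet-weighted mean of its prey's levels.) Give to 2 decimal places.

Species Q: 1 + 1 = 2
Species R: 1 + 1 = 2
Species S: 1 + (0.14×1 + 0.86×2) = 2.86
Species T: 1 + 2 = 3
Species U: 1 + (0.13×2 + 0.44×2 + 0.43×3) = 3.43

3.43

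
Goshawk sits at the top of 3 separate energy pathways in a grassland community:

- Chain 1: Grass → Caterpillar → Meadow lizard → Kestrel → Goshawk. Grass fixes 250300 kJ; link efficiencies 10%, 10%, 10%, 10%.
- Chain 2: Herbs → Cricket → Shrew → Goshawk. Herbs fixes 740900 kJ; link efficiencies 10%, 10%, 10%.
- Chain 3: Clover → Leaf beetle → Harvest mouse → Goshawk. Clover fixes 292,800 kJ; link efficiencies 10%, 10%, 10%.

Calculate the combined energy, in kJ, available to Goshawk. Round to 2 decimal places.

1058.73 kJ

Chain 1: 250300 × 0.1 × 0.1 × 0.1 × 0.1 = 25.03 kJ
Chain 2: 740900 × 0.1 × 0.1 × 0.1 = 740.9 kJ
Chain 3: 292800 × 0.1 × 0.1 × 0.1 = 292.8 kJ
Total at Goshawk: 25.03 + 740.9 + 292.8 = 1058.73 kJ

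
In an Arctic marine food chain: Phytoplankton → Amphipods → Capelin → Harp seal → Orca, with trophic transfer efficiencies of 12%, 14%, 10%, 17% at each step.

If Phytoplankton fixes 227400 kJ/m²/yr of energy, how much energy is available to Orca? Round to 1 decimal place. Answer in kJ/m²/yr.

64.9 kJ/m²/yr

Amphipods: 227400 × 0.12 = 27288 kJ/m²/yr
Capelin: 27288 × 0.14 = 3820.32 kJ/m²/yr
Harp seal: 3820.32 × 0.1 = 382.032 kJ/m²/yr
Orca: 382.032 × 0.17 = 64.94544 kJ/m²/yr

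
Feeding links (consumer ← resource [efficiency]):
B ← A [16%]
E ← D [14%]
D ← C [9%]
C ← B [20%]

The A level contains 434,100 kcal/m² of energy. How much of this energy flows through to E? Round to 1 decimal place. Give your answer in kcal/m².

B: 434100 × 0.16 = 69456 kcal/m²
C: 69456 × 0.2 = 13891.2 kcal/m²
D: 13891.2 × 0.09 = 1250.208 kcal/m²
E: 1250.208 × 0.14 = 175.02912 kcal/m²

175.0 kcal/m²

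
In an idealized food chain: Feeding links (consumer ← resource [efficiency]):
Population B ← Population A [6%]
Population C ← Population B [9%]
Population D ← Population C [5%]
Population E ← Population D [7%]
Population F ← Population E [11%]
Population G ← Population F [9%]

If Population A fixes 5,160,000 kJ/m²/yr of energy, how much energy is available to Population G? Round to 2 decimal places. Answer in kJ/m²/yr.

Population B: 5160000 × 0.06 = 309600 kJ/m²/yr
Population C: 309600 × 0.09 = 27864 kJ/m²/yr
Population D: 27864 × 0.05 = 1393.2 kJ/m²/yr
Population E: 1393.2 × 0.07 = 97.524 kJ/m²/yr
Population F: 97.524 × 0.11 = 10.72764 kJ/m²/yr
Population G: 10.72764 × 0.09 = 0.9654876 kJ/m²/yr

0.97 kJ/m²/yr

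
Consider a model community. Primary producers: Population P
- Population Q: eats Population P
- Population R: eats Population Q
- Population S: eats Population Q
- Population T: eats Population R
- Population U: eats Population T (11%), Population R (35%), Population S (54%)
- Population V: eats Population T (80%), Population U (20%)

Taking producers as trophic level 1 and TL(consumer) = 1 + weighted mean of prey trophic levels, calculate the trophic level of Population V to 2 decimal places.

Population Q: 1 + 1 = 2
Population R: 1 + 2 = 3
Population S: 1 + 2 = 3
Population T: 1 + 3 = 4
Population U: 1 + (0.11×4 + 0.35×3 + 0.54×3) = 4.11
Population V: 1 + (0.8×4 + 0.2×4.11) = 5.022

5.02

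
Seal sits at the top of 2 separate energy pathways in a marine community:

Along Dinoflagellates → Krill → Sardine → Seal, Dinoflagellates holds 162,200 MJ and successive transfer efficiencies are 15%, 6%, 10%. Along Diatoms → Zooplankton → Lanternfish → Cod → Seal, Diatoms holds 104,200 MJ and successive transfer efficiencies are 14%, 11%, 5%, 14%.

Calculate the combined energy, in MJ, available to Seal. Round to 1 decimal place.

157.2 MJ

Via Dinoflagellates: 162200 × 0.15 × 0.06 × 0.1 = 145.98 MJ
Via Diatoms: 104200 × 0.14 × 0.11 × 0.05 × 0.14 = 11.23276 MJ
Total at Seal: 145.98 + 11.23276 = 157.21276 MJ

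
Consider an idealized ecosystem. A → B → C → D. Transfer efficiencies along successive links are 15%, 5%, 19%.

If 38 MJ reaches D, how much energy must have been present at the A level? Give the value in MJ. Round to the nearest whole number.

Cumulative transfer efficiency: 0.15 × 0.05 × 0.19 = 0.001425
A energy = 38 / 0.001425 = 26667 MJ

26667 MJ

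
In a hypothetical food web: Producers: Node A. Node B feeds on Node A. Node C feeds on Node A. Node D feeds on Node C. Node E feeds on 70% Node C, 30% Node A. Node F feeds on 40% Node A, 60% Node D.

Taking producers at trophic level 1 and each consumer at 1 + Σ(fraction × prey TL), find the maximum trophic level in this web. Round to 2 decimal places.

Node B: 1 + 1 = 2
Node C: 1 + 1 = 2
Node D: 1 + 2 = 3
Node E: 1 + (0.7×2 + 0.3×1) = 2.7
Node F: 1 + (0.4×1 + 0.6×3) = 3.2

3.20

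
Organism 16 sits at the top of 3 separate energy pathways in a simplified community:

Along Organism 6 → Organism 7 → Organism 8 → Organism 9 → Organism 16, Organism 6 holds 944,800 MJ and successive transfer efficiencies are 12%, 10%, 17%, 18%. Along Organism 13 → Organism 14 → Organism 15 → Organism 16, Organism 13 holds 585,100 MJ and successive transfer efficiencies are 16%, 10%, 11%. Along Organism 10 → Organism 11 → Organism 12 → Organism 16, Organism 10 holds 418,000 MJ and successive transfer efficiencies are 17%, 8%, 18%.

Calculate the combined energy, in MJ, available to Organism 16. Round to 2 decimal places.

2399.97 MJ

Via Organism 6: 944800 × 0.12 × 0.1 × 0.17 × 0.18 = 346.93056 MJ
Via Organism 13: 585100 × 0.16 × 0.1 × 0.11 = 1029.776 MJ
Via Organism 10: 418000 × 0.17 × 0.08 × 0.18 = 1023.264 MJ
Total at Organism 16: 346.93056 + 1029.776 + 1023.264 = 2399.97056 MJ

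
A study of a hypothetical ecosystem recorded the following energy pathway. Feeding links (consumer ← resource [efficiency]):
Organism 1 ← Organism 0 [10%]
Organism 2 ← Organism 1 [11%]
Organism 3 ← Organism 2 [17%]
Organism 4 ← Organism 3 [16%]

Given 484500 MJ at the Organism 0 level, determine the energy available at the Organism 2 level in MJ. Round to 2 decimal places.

Organism 1: 484500 × 0.1 = 48450 MJ
Organism 2: 48450 × 0.11 = 5329.5 MJ

5329.50 MJ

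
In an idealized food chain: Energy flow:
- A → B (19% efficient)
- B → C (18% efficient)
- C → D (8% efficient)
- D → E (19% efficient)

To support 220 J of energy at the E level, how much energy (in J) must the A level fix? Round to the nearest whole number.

423207 J

Cumulative transfer efficiency: 0.19 × 0.18 × 0.08 × 0.19 = 0.00051984
A energy = 220 / 0.00051984 = 423207 J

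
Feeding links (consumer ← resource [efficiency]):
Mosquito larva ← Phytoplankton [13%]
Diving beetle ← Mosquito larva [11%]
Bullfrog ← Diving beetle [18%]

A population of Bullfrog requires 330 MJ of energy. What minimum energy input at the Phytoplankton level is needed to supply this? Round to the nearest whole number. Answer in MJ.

128205 MJ

Cumulative transfer efficiency: 0.13 × 0.11 × 0.18 = 0.002574
Phytoplankton energy = 330 / 0.002574 = 128205 MJ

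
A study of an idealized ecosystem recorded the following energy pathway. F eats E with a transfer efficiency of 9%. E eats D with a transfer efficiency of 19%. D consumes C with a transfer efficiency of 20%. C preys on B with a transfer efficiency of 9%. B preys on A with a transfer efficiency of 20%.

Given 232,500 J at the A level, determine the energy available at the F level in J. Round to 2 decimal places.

14.31 J

B: 232500 × 0.2 = 46500 J
C: 46500 × 0.09 = 4185 J
D: 4185 × 0.2 = 837 J
E: 837 × 0.19 = 159.03 J
F: 159.03 × 0.09 = 14.3127 J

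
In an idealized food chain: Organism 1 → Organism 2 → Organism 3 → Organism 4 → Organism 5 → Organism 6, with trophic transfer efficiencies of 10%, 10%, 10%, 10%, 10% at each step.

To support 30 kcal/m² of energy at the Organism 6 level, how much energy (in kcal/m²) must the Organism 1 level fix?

3000000 kcal/m²

Cumulative transfer efficiency: 0.1 × 0.1 × 0.1 × 0.1 × 0.1 = 0.00001
Organism 1 energy = 30 / 0.00001 = 3000000 kcal/m²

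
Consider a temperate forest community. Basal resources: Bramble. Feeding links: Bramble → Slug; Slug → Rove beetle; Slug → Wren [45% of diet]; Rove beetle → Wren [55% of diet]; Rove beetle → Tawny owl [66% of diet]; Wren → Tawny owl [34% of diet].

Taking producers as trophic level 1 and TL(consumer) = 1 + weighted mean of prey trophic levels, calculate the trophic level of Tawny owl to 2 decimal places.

Slug: 1 + 1 = 2
Rove beetle: 1 + 2 = 3
Wren: 1 + (0.45×2 + 0.55×3) = 3.55
Tawny owl: 1 + (0.66×3 + 0.34×3.55) = 4.187

4.19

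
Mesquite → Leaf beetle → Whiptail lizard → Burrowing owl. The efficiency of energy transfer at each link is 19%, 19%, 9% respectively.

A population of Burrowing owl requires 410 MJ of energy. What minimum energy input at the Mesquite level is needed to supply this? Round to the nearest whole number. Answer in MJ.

Cumulative transfer efficiency: 0.19 × 0.19 × 0.09 = 0.003249
Mesquite energy = 410 / 0.003249 = 126193 MJ

126193 MJ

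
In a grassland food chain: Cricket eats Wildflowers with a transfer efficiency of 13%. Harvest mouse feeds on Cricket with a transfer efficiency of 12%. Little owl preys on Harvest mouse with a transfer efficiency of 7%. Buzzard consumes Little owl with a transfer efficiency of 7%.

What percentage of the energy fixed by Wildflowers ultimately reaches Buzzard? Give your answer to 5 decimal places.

Product of link efficiencies: 0.13 × 0.12 × 0.07 × 0.07 = 0.00007644
As a percentage: 0.00007644 × 100 = 0.00764%

0.00764%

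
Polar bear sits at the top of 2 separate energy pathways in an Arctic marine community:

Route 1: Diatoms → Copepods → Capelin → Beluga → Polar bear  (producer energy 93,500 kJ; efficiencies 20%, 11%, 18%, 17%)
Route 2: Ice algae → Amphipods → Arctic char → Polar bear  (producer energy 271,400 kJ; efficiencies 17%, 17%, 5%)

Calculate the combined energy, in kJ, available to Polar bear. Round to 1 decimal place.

Route 1: 93500 × 0.2 × 0.11 × 0.18 × 0.17 = 62.9442 kJ
Route 2: 271400 × 0.17 × 0.17 × 0.05 = 392.173 kJ
Total at Polar bear: 62.9442 + 392.173 = 455.1172 kJ

455.1 kJ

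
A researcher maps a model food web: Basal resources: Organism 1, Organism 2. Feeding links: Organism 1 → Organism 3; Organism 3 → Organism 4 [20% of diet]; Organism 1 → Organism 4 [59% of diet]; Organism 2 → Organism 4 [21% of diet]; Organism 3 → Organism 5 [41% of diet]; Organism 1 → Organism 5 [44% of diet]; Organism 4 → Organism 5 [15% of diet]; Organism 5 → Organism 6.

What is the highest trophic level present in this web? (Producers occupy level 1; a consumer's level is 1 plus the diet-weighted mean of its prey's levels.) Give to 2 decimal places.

3.59

Organism 3: 1 + 1 = 2
Organism 4: 1 + (0.2×2 + 0.59×1 + 0.21×1) = 2.2
Organism 5: 1 + (0.41×2 + 0.44×1 + 0.15×2.2) = 2.59
Organism 6: 1 + 2.59 = 3.59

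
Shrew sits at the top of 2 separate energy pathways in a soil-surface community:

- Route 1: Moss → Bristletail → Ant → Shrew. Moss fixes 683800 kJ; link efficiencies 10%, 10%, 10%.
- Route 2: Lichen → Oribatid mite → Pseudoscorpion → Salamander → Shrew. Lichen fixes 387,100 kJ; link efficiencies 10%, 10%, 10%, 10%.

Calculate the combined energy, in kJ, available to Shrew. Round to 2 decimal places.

722.51 kJ

Route 1: 683800 × 0.1 × 0.1 × 0.1 = 683.8 kJ
Route 2: 387100 × 0.1 × 0.1 × 0.1 × 0.1 = 38.71 kJ
Total at Shrew: 683.8 + 38.71 = 722.51 kJ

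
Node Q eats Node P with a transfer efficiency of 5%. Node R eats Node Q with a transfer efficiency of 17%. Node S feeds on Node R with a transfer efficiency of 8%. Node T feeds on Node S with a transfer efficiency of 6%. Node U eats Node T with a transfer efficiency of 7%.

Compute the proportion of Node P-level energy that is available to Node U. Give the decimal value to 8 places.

0.00000286

Product of link efficiencies: 0.05 × 0.17 × 0.08 × 0.06 × 0.07 = 0.000002856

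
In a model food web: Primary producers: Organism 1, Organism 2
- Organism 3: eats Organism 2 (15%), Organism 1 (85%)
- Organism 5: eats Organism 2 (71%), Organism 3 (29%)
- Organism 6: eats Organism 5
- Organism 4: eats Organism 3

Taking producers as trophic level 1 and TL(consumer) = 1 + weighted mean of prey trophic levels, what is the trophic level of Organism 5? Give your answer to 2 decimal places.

Organism 3: 1 + (0.15×1 + 0.85×1) = 2
Organism 4: 1 + 2 = 3
Organism 5: 1 + (0.71×1 + 0.29×2) = 2.29
Organism 6: 1 + 2.29 = 3.29

2.29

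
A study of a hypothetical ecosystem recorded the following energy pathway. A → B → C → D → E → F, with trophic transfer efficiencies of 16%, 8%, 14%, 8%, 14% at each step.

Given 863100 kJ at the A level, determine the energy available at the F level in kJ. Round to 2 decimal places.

17.32 kJ

B: 863100 × 0.16 = 138096 kJ
C: 138096 × 0.08 = 11047.68 kJ
D: 11047.68 × 0.14 = 1546.6752 kJ
E: 1546.6752 × 0.08 = 123.734016 kJ
F: 123.734016 × 0.14 = 17.32276224 kJ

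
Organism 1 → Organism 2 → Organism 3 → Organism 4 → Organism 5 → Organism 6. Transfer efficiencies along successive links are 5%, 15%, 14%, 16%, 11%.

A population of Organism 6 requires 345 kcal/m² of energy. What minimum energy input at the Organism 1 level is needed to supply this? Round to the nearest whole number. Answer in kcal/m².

18668831 kcal/m²

Cumulative transfer efficiency: 0.05 × 0.15 × 0.14 × 0.16 × 0.11 = 0.00001848
Organism 1 energy = 345 / 0.00001848 = 18668831 kcal/m²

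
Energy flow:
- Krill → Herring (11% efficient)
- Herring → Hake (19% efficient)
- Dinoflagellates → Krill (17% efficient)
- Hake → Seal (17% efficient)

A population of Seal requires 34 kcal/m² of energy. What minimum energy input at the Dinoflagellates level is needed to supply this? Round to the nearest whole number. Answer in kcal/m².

56290 kcal/m²

Cumulative transfer efficiency: 0.17 × 0.11 × 0.19 × 0.17 = 0.00060401
Dinoflagellates energy = 34 / 0.00060401 = 56290 kcal/m²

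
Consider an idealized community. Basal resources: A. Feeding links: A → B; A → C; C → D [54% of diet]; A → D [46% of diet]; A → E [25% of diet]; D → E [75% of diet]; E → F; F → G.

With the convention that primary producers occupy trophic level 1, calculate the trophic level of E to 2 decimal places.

3.16

B: 1 + 1 = 2
C: 1 + 1 = 2
D: 1 + (0.54×2 + 0.46×1) = 2.54
E: 1 + (0.25×1 + 0.75×2.54) = 3.155
F: 1 + 3.155 = 4.155
G: 1 + 4.155 = 5.155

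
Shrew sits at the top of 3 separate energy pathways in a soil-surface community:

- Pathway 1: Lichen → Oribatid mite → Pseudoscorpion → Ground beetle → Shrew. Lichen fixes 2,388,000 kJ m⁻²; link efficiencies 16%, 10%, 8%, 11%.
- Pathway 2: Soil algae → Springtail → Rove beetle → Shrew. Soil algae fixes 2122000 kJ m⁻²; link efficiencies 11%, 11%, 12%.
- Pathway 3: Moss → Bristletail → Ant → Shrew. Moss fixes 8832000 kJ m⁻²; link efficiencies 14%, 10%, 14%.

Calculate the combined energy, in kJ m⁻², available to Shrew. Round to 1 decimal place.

20728.1 kJ m⁻²

Pathway 1: 2388000 × 0.16 × 0.1 × 0.08 × 0.11 = 336.2304 kJ m⁻²
Pathway 2: 2122000 × 0.11 × 0.11 × 0.12 = 3081.144 kJ m⁻²
Pathway 3: 8832000 × 0.14 × 0.1 × 0.14 = 17310.72 kJ m⁻²
Total at Shrew: 336.2304 + 3081.144 + 17310.72 = 20728.0944 kJ m⁻²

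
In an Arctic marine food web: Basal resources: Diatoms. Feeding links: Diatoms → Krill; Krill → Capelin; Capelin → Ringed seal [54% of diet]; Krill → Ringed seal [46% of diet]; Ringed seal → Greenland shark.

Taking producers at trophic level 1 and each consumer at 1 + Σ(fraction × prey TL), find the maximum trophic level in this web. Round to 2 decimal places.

Krill: 1 + 1 = 2
Capelin: 1 + 2 = 3
Ringed seal: 1 + (0.54×3 + 0.46×2) = 3.54
Greenland shark: 1 + 3.54 = 4.54

4.54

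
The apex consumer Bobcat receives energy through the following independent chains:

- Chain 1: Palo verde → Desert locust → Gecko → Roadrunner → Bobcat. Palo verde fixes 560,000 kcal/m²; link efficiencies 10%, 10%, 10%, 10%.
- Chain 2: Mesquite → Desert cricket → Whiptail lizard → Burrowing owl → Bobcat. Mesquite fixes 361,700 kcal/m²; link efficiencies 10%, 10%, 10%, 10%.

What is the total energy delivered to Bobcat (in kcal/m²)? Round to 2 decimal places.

Chain 1: 560000 × 0.1 × 0.1 × 0.1 × 0.1 = 56 kcal/m²
Chain 2: 361700 × 0.1 × 0.1 × 0.1 × 0.1 = 36.17 kcal/m²
Total at Bobcat: 56 + 36.17 = 92.17 kcal/m²

92.17 kcal/m²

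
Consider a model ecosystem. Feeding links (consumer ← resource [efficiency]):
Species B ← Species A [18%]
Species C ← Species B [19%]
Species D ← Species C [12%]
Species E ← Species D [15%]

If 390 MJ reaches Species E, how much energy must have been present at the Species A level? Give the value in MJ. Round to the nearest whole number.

Cumulative transfer efficiency: 0.18 × 0.19 × 0.12 × 0.15 = 0.0006156
Species A energy = 390 / 0.0006156 = 633528 MJ

633528 MJ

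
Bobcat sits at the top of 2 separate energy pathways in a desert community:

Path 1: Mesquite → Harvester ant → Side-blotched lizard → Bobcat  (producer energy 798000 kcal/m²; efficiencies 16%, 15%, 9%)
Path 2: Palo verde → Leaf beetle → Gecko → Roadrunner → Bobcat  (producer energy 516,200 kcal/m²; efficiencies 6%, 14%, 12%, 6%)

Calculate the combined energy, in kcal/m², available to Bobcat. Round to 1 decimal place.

Path 1: 798000 × 0.16 × 0.15 × 0.09 = 1723.68 kcal/m²
Path 2: 516200 × 0.06 × 0.14 × 0.12 × 0.06 = 31.219776 kcal/m²
Total at Bobcat: 1723.68 + 31.219776 = 1754.899776 kcal/m²

1754.9 kcal/m²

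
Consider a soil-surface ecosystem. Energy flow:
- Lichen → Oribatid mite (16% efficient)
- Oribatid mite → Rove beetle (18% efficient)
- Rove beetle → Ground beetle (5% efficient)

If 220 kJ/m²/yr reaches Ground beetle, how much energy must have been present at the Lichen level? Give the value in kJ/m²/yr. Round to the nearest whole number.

152778 kJ/m²/yr

Cumulative transfer efficiency: 0.16 × 0.18 × 0.05 = 0.00144
Lichen energy = 220 / 0.00144 = 152778 kJ/m²/yr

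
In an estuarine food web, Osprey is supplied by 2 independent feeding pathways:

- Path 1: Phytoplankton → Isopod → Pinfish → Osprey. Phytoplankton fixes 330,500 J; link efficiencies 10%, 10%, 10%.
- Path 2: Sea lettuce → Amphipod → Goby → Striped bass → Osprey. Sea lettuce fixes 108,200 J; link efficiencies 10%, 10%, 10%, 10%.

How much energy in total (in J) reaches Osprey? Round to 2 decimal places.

341.32 J

Path 1: 330500 × 0.1 × 0.1 × 0.1 = 330.5 J
Path 2: 108200 × 0.1 × 0.1 × 0.1 × 0.1 = 10.82 J
Total at Osprey: 330.5 + 10.82 = 341.32 J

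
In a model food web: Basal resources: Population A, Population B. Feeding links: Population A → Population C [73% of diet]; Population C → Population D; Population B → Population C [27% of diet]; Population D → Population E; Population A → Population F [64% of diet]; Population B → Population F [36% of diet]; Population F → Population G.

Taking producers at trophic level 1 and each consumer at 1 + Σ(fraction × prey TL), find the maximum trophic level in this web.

Population C: 1 + (0.27×1 + 0.73×1) = 2
Population D: 1 + 2 = 3
Population E: 1 + 3 = 4
Population F: 1 + (0.36×1 + 0.64×1) = 2
Population G: 1 + 2 = 3

4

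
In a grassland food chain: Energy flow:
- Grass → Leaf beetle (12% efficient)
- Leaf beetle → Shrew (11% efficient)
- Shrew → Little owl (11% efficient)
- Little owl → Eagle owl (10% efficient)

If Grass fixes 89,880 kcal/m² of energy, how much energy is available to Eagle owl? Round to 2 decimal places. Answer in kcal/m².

13.05 kcal/m²

Leaf beetle: 89880 × 0.12 = 10785.6 kcal/m²
Shrew: 10785.6 × 0.11 = 1186.416 kcal/m²
Little owl: 1186.416 × 0.11 = 130.50576 kcal/m²
Eagle owl: 130.50576 × 0.1 = 13.050576 kcal/m²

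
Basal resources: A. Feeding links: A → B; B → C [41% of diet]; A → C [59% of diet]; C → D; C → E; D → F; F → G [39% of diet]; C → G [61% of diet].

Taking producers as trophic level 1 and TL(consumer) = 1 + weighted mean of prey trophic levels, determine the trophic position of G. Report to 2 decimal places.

B: 1 + 1 = 2
C: 1 + (0.41×2 + 0.59×1) = 2.41
D: 1 + 2.41 = 3.41
E: 1 + 2.41 = 3.41
F: 1 + 3.41 = 4.41
G: 1 + (0.39×4.41 + 0.61×2.41) = 4.19

4.19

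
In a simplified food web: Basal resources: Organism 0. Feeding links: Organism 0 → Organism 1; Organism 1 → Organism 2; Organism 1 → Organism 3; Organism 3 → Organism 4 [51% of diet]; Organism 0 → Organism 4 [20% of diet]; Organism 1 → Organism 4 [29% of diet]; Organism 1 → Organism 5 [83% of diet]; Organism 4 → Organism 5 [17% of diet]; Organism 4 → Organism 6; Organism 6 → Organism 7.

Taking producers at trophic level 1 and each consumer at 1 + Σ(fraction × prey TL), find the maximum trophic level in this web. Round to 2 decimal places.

5.31

Organism 1: 1 + 1 = 2
Organism 2: 1 + 2 = 3
Organism 3: 1 + 2 = 3
Organism 4: 1 + (0.51×3 + 0.2×1 + 0.29×2) = 3.31
Organism 5: 1 + (0.83×2 + 0.17×3.31) = 3.2227
Organism 6: 1 + 3.31 = 4.31
Organism 7: 1 + 4.31 = 5.31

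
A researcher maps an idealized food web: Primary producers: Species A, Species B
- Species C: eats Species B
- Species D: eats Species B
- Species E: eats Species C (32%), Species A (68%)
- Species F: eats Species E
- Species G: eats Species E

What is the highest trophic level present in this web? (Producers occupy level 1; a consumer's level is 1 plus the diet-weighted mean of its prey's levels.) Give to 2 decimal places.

Species C: 1 + 1 = 2
Species D: 1 + 1 = 2
Species E: 1 + (0.32×2 + 0.68×1) = 2.32
Species F: 1 + 2.32 = 3.32
Species G: 1 + 2.32 = 3.32

3.32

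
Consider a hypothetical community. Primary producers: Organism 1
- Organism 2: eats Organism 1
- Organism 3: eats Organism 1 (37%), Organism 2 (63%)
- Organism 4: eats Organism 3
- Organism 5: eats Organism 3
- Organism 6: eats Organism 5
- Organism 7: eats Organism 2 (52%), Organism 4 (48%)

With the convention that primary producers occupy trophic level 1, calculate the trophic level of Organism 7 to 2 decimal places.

3.78

Organism 2: 1 + 1 = 2
Organism 3: 1 + (0.37×1 + 0.63×2) = 2.63
Organism 4: 1 + 2.63 = 3.63
Organism 5: 1 + 2.63 = 3.63
Organism 6: 1 + 3.63 = 4.63
Organism 7: 1 + (0.52×2 + 0.48×3.63) = 3.7824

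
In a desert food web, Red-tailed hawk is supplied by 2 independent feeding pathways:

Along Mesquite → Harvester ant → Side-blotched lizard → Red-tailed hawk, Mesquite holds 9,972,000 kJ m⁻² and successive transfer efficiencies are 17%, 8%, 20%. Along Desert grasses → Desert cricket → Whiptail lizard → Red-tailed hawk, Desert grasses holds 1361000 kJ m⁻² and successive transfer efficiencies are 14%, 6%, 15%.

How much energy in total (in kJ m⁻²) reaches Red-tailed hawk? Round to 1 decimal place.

28838.7 kJ m⁻²

Via Mesquite: 9972000 × 0.17 × 0.08 × 0.2 = 27123.84 kJ m⁻²
Via Desert grasses: 1361000 × 0.14 × 0.06 × 0.15 = 1714.86 kJ m⁻²
Total at Red-tailed hawk: 27123.84 + 1714.86 = 28838.7 kJ m⁻²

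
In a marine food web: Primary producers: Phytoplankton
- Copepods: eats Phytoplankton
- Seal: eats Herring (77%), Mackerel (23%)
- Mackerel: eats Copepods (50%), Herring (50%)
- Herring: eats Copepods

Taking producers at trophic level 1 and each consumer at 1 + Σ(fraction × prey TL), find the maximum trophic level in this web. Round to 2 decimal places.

4.12

Copepods: 1 + 1 = 2
Herring: 1 + 2 = 3
Mackerel: 1 + (0.5×2 + 0.5×3) = 3.5
Seal: 1 + (0.77×3 + 0.23×3.5) = 4.115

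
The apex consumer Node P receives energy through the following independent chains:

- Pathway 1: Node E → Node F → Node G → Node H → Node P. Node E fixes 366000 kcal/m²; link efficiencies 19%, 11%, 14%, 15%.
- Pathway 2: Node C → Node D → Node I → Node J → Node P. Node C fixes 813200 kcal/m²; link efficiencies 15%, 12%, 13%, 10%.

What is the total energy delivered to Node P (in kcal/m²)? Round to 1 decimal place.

Pathway 1: 366000 × 0.19 × 0.11 × 0.14 × 0.15 = 160.6374 kcal/m²
Pathway 2: 813200 × 0.15 × 0.12 × 0.13 × 0.1 = 190.2888 kcal/m²
Total at Node P: 160.6374 + 190.2888 = 350.9262 kcal/m²

350.9 kcal/m²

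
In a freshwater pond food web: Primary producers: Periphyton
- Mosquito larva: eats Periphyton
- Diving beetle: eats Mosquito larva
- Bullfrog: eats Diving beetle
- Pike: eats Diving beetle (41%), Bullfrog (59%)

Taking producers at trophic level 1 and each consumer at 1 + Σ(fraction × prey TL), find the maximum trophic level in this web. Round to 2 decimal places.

4.59

Mosquito larva: 1 + 1 = 2
Diving beetle: 1 + 2 = 3
Bullfrog: 1 + 3 = 4
Pike: 1 + (0.41×3 + 0.59×4) = 4.59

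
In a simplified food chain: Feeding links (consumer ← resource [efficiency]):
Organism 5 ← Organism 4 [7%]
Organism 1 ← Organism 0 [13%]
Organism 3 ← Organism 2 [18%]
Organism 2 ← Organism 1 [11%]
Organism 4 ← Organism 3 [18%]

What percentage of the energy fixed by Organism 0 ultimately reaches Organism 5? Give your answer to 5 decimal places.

0.00324%

Product of link efficiencies: 0.13 × 0.11 × 0.18 × 0.18 × 0.07 = 0.0000324324
As a percentage: 0.0000324324 × 100 = 0.00324%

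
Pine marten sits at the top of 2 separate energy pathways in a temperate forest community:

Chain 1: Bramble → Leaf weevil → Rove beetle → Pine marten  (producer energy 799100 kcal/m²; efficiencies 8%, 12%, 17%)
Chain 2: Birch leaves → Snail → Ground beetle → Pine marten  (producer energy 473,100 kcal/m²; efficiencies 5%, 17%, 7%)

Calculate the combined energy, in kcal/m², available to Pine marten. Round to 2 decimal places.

1585.63 kcal/m²

Chain 1: 799100 × 0.08 × 0.12 × 0.17 = 1304.1312 kcal/m²
Chain 2: 473100 × 0.05 × 0.17 × 0.07 = 281.4945 kcal/m²
Total at Pine marten: 1304.1312 + 281.4945 = 1585.6257 kcal/m²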